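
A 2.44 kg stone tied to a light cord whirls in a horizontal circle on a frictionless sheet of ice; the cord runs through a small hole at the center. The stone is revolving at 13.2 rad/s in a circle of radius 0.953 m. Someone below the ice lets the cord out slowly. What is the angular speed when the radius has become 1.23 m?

No torque about the axis ⇒ m r₁² ω₁ = m r₂² ω₂.
ω₂ = ω₁ (r₁/r₂)² = (13.2)(0.953/1.23)² = 7.924 rad/s.

ω₂ ≈ 7.92 rad/s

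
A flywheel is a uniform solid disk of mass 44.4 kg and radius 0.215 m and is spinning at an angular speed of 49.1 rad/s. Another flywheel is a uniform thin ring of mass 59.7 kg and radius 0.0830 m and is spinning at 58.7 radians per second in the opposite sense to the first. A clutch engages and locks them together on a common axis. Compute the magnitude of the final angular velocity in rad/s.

|ω_f| ≈ 18.3 rad/s

The coupling torques are internal; angular momentum about the shared axis is conserved.
Moments of inertia: I_A = ½(44.4)(0.215)² = 1.026 kg·m²; I_B = (59.7)(0.0830)² = 0.4113 kg·m².
Taking A's sense as positive: L = (1.026)(49.1) − (0.4113)(58.7) = 26.24 kg·m²·rad/s.
Combined I = 1.026 + 0.4113 = 1.437 kg·m².
ω_f = L / I = 26.24 / 1.437 = 18.26 rad/s.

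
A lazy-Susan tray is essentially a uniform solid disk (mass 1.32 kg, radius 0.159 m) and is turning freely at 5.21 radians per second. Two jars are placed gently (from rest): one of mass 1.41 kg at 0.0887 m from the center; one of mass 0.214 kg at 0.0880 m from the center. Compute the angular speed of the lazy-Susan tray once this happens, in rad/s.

No external torque acts about the center; L_before = L_after.
I_p = ½(1.32)(0.159)² = 0.01669 kg·m².
Added inertia Σmr² = (1.41)(0.0887)² + (0.214)(0.0880)² = 0.01275 kg·m²; I_f = 0.01669 + 0.01275 = 0.02944 kg·m².
ω_f = I_p ω_i / I_f = (0.01669)(5.21) / 0.02944 = 2.953 rad/s.

ω_f ≈ 2.95 rad/s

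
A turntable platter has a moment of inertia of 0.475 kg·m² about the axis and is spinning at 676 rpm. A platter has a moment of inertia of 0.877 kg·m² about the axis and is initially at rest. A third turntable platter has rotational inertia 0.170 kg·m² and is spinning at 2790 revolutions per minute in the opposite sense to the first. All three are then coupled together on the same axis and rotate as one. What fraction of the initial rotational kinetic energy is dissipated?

No external torque acts about the common axis, so total angular momentum is conserved.
Taking A's sense as positive: L = (0.4750)(676) − (0.1700)(2790) = -153.2 kg·m²·rpm.
Combined I = 0.4750 + 0.8770 + 0.1700 = 1.522 kg·m².
ω_f = L / I = -153.2 / 1.522 = -100.7 rpm.
KE_i = ½ΣIω² = 8446 J; KE_f = ½(1.522)(10.54)² = 84.55 J.
Fraction dissipated = (KE_i − KE_f)/KE_i = 0.9900.

fraction ≈ 0.990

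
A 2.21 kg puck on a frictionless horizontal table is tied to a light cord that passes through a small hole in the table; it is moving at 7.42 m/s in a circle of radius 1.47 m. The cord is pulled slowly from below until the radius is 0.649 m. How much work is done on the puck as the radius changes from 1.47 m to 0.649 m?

W ≈ 251 J

Central (radial) force ⇒ zero torque about the center ⇒ m v r is constant.
v₂ = v₁ r₁ / r₂ = (7.42)(1.47) / (0.649) = 16.81 m/s.
W = ΔKE = ½m(v₂² − v₁²) = 251.3 J.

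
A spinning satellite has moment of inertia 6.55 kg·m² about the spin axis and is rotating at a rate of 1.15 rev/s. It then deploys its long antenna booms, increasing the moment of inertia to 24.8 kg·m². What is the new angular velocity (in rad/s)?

ω₂ ≈ 1.91 rad/s

No external torque acts about the spin axis, so angular momentum is conserved.
ω₂ = I₁ω₁ / I₂ = (6.550)(1.15 rev/s) / (24.80) = 0.3037 rev/s = 1.908 rad/s.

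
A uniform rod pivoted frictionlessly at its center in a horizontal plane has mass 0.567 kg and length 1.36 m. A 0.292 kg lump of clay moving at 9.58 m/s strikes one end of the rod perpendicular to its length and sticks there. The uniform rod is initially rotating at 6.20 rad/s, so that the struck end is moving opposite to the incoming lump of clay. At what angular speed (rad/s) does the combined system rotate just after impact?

|ω_f| ≈ 6.12 rad/s

About the pivot the impulsive forces during the collision are internal, so angular momentum about that axis is conserved.
I_p = (1/12)(0.567)(1.36)² = 0.08739 kg·m². Taking the sense of the lump of clay's angular momentum as positive, L_{lump} = m v R = (0.292)(9.58)(1.36/2) = 1.902 kg·m²/s.
L_i = −I_p ω_p + m v R = −(0.08739)(6.20) + 1.902 = 1.360 kg·m²/s.
After sticking, I_f = I_p + m R² = 0.08739 + (0.292)(1.36/2)² = 0.2224 kg·m².
ω_f = L_i / I_f = 1.360 / 0.2224 = 6.116 rad/s.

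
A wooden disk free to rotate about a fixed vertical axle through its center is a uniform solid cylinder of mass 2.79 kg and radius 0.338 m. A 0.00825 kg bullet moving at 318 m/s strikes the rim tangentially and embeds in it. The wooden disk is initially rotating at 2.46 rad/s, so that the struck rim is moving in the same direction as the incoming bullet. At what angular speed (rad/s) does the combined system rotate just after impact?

The axle reaction passes through the axle and exerts no torque about it; angular momentum about the axle is conserved through the impact.
I_p = ½(2.79)(0.338)² = 0.1594 kg·m². Taking the sense of the bullet's angular momentum as positive, L_{bullet} = m v R = (0.00825)(318)(0.338) = 0.8867 kg·m²/s.
L_i = +I_p ω_p + m v R = +(0.1594)(2.46) + 0.8867 = 1.279 kg·m²/s.
After sticking, I_f = I_p + m R² = 0.1594 + (0.00825)(0.338)² = 0.1603 kg·m².
ω_f = L_i / I_f = 1.279 / 0.1603 = 7.977 rad/s.

|ω_f| ≈ 7.98 rad/s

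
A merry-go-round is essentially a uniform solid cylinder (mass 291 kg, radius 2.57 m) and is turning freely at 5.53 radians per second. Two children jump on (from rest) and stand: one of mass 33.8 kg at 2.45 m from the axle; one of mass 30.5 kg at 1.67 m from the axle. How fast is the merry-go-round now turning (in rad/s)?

No external torque acts about the axle; L_before = L_after.
I_p = ½(291)(2.57)² = 961.0 kg·m².
Added inertia Σmr² = (33.8)(2.45)² + (30.5)(1.67)² = 287.9 kg·m²; I_f = 961.0 + 287.9 = 1249 kg·m².
ω_f = I_p ω_i / I_f = (961.0)(5.53) / 1249 = 4.255 rad/s.

ω_f ≈ 4.26 rad/s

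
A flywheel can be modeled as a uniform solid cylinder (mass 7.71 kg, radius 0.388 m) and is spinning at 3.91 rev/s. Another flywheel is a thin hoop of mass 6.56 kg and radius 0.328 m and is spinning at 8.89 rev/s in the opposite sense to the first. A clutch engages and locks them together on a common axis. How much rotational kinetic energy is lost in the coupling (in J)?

The coupling torques are internal; angular momentum about the shared axis is conserved.
Moments of inertia: I_A = ½(7.71)(0.388)² = 0.5803 kg·m²; I_B = (6.56)(0.328)² = 0.7058 kg·m².
Taking A's sense as positive: L = (0.5803)(3.91) − (0.7058)(8.89) = -4.005 kg·m²·rev/s.
Combined I = 0.5803 + 0.7058 = 1.286 kg·m².
ω_f = L / I = -4.005 / 1.286 = -3.114 rev/s.
KE_i = ½ΣIω² = 1276 J; KE_f = ½(1.286)(19.57)² = 246.2 J.

ΔKE lost ≈ 1030 J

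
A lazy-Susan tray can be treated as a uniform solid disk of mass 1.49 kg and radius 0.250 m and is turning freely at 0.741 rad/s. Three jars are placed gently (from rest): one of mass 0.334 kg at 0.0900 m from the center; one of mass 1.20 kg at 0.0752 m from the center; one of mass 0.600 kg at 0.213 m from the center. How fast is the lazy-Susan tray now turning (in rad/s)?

ω_f ≈ 0.414 rad/s

The added mass arrives with no angular momentum about the center, and any external torque about the center is negligible, so the system's angular momentum is conserved.
I_p = ½(1.49)(0.250)² = 0.04656 kg·m².
Added inertia Σmr² = (0.334)(0.0900)² + (1.20)(0.0752)² + (0.600)(0.213)² = 0.03671 kg·m²; I_f = 0.04656 + 0.03671 = 0.08328 kg·m².
ω_f = I_p ω_i / I_f = (0.04656)(0.741) / 0.08328 = 0.4143 rad/s.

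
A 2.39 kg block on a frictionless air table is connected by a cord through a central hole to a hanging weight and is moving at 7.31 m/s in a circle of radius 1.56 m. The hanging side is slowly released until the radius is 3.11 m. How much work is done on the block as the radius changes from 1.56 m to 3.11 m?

Central (radial) force ⇒ zero torque about the center ⇒ m v r is constant.
v₂ = v₁ r₁ / r₂ = (7.31)(1.56) / (3.11) = 3.667 m/s.
W = ΔKE = ½m(v₂² − v₁²) = -47.79 J.

W ≈ -47.8 J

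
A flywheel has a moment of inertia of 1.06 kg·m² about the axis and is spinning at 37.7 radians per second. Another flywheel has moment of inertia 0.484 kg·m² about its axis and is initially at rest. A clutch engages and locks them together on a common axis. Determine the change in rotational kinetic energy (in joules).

ΔKE ≈ -236 J

No external torque acts about the common axis, so total angular momentum is conserved.
Taking A's sense as positive: L = (1.060)(37.7) = 39.96 kg·m²·rad/s.
Combined I = 1.060 + 0.4840 = 1.544 kg·m².
ω_f = L / I = 39.96 / 1.544 = 25.88 rad/s.
KE_i = ½ΣIω² = 753.3 J; KE_f = ½(1.544)(25.88)² = 517.2 J.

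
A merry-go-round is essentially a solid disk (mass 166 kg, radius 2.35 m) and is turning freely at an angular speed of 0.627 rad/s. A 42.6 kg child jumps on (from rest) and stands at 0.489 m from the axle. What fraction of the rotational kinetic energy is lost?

fraction ≈ 0.0217

No external torque acts about the axle; L_before = L_after.
I_p = ½(166)(2.35)² = 458.4 kg·m².
Added inertia Σmr² = (42.6)(0.489)² = 10.19 kg·m²; I_f = 458.4 + 10.19 = 468.6 kg·m².
ω_f = I_p ω_i / I_f = (458.4)(0.627) / 468.6 = 0.6134 rad/s.
KE_i = ½(458.4)(0.6270 rad/s)² = 90.10 J; KE_f = ½(468.6)(0.6134)² = 88.14 J.
Fraction lost = 0.02174.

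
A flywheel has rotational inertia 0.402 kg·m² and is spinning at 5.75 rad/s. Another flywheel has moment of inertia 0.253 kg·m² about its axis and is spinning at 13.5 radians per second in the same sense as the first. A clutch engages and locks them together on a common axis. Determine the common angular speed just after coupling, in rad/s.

No external torque acts about the common axis, so total angular momentum is conserved.
Taking A's sense as positive: L = (0.4020)(5.75) + (0.2530)(13.5) = 5.727 kg·m²·rad/s.
Combined I = 0.4020 + 0.2530 = 0.6550 kg·m².
ω_f = L / I = 5.727 / 0.6550 = 8.744 rad/s.

|ω_f| ≈ 8.74 rad/s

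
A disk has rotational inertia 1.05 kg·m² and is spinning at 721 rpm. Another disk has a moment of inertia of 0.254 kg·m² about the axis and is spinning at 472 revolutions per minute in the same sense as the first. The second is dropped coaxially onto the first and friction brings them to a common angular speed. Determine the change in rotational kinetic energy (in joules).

No external torque acts about the common axis, so total angular momentum is conserved.
Taking A's sense as positive: L = (1.050)(721) + (0.2540)(472) = 876.9 kg·m²·rpm.
Combined I = 1.050 + 0.2540 = 1.304 kg·m².
ω_f = L / I = 876.9 / 1.304 = 672.5 rpm.
KE_i = ½ΣIω² = 3303 J; KE_f = ½(1.304)(70.42)² = 3234 J.

ΔKE ≈ -69.5 J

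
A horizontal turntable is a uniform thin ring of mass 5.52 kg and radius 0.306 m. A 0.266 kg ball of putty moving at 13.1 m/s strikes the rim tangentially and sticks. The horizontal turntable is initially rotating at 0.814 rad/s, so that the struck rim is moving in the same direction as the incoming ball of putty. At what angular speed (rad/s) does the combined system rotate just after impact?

|ω_f| ≈ 2.74 rad/s

The axle reaction passes through the axle and exerts no torque about it; angular momentum about the axle is conserved through the impact.
I_p = (5.52)(0.306)² = 0.5169 kg·m². Taking the sense of the ball of putty's angular momentum as positive, L_{ball} = m v R = (0.266)(13.1)(0.306) = 1.066 kg·m²/s.
L_i = +I_p ω_p + m v R = +(0.5169)(0.814) + 1.066 = 1.487 kg·m²/s.
After sticking, I_f = I_p + m R² = 0.5169 + (0.266)(0.306)² = 0.5418 kg·m².
ω_f = L_i / I_f = 1.487 / 0.5418 = 2.745 rad/s.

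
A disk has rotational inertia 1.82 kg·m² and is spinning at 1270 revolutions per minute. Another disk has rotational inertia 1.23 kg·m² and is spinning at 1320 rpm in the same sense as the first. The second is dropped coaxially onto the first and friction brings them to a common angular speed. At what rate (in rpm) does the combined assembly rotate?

|ω_f| ≈ 1290 rpm

The coupling torques are internal; angular momentum about the shared axis is conserved.
Taking A's sense as positive: L = (1.820)(1270) + (1.230)(1320) = 3935 kg·m²·rpm.
Combined I = 1.820 + 1.230 = 3.050 kg·m².
ω_f = L / I = 3935 / 3.050 = 1290 rpm.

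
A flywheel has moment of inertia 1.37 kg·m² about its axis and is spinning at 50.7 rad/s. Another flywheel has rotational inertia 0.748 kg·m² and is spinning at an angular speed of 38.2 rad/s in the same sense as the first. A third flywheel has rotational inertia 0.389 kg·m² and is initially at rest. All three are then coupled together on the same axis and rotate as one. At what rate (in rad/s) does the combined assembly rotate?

|ω_f| ≈ 39.1 rad/s

The coupling torques are internal; angular momentum about the shared axis is conserved.
Taking A's sense as positive: L = (1.370)(50.7) + (0.7480)(38.2) = 98.03 kg·m²·rad/s.
Combined I = 1.370 + 0.7480 + 0.3890 = 2.507 kg·m².
ω_f = L / I = 98.03 / 2.507 = 39.10 rad/s.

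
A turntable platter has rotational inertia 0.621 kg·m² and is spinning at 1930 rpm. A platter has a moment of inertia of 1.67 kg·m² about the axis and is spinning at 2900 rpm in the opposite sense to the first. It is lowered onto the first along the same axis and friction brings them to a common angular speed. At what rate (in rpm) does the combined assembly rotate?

|ω_f| ≈ 1590 rpm

The coupling torques are internal; angular momentum about the shared axis is conserved.
Taking A's sense as positive: L = (0.6210)(1930) − (1.670)(2900) = -3644 kg·m²·rpm.
Combined I = 0.6210 + 1.670 = 2.291 kg·m².
ω_f = L / I = -3644 / 2.291 = -1591 rpm.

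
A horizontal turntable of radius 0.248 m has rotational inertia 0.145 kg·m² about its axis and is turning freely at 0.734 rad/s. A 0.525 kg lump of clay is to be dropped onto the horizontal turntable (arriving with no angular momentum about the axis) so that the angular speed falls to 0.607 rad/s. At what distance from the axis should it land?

No external torque acts about the axis; L_before = L_after.
I_p ω_i = (I_p + m r²) ω_f ⇒ m r² = I_p(ω_i/ω_f − 1) = 0.1450(0.734/0.607 − 1) = 0.03034 kg·m².
r = √(0.03034/0.525) = 0.2404 m.

r ≈ 0.240 m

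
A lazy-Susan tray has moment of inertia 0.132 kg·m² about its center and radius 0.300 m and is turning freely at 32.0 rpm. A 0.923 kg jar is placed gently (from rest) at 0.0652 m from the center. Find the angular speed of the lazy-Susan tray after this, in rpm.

No external torque acts about the center; L_before = L_after.
Added inertia Σmr² = (0.923)(0.0652)² = 0.003924 kg·m²; I_f = 0.1320 + 0.003924 = 0.1359 kg·m².
ω_f = I_p ω_i / I_f = (0.1320)(32.0) / 0.1359 = 31.08 rpm.

ω_f ≈ 31.1 rpm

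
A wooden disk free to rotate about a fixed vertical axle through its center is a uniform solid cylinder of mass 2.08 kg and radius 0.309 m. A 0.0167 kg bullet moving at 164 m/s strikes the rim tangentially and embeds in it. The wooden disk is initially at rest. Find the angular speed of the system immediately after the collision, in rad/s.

|ω_f| ≈ 8.39 rad/s

About the axle the impulsive forces during the collision are internal, so angular momentum about that axis is conserved.
I_p = ½(2.08)(0.309)² = 0.09930 kg·m². Taking the sense of the bullet's angular momentum as positive, L_{bullet} = m v R = (0.0167)(164)(0.309) = 0.8463 kg·m²/s.
L_i = 0 + 0.8463 = 0.8463 kg·m²/s.
After sticking, I_f = I_p + m R² = 0.09930 + (0.0167)(0.309)² = 0.1009 kg·m².
ω_f = L_i / I_f = 0.8463 / 0.1009 = 8.388 rad/s.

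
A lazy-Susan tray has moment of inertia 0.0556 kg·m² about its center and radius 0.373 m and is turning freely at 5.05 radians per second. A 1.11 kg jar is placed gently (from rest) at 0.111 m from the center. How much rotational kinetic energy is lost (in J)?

No external torque acts about the center; L_before = L_after.
Added inertia Σmr² = (1.11)(0.111)² = 0.01368 kg·m²; I_f = 0.05560 + 0.01368 = 0.06928 kg·m².
ω_f = I_p ω_i / I_f = (0.05560)(5.05) / 0.06928 = 4.053 rad/s.
KE_i = ½(0.05560)(5.050 rad/s)² = 0.7090 J; KE_f = ½(0.06928)(4.053)² = 0.5690 J.

energy lost ≈ 0.140 J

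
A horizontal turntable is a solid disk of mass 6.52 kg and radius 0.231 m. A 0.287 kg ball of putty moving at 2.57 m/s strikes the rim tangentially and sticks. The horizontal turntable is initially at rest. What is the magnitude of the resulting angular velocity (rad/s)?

|ω_f| ≈ 0.900 rad/s

About the axle the impulsive forces during the collision are internal, so angular momentum about that axis is conserved.
I_p = ½(6.52)(0.231)² = 0.1740 kg·m². Taking the sense of the ball of putty's angular momentum as positive, L_{ball} = m v R = (0.287)(2.57)(0.231) = 0.1704 kg·m²/s.
L_i = 0 + 0.1704 = 0.1704 kg·m²/s.
After sticking, I_f = I_p + m R² = 0.1740 + (0.287)(0.231)² = 0.1893 kg·m².
ω_f = L_i / I_f = 0.1704 / 0.1893 = 0.9002 rad/s.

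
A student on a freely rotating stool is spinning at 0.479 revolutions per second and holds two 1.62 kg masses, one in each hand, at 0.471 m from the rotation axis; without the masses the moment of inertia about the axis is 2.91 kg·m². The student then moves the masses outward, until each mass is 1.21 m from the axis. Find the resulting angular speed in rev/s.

ω₂ ≈ 0.227 rev/s

Angular momentum about the spin axis is conserved since the torque about it is zero.
I₁ = 2.91 + 2(1.62)(0.471)² = 3.629 kg·m²; I₂ = 2.91 + 2(1.62)(1.21)² = 7.654 kg·m².
ω₂ = I₁ω₁ / I₂ = (3.629)(0.479 rev/s) / (7.654) = 0.2271 rev/s.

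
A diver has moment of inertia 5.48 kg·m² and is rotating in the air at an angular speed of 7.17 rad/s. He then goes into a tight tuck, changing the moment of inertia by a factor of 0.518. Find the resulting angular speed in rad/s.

No external torque acts about the spin axis, so angular momentum is conserved.
I₂ = 0.518 × 5.48 = 2.839 kg·m².
ω₂ = I₁ω₁ / I₂ = (5.480)(7.17 rad/s) / (2.839) = 13.84 rad/s.

ω₂ ≈ 13.8 rad/s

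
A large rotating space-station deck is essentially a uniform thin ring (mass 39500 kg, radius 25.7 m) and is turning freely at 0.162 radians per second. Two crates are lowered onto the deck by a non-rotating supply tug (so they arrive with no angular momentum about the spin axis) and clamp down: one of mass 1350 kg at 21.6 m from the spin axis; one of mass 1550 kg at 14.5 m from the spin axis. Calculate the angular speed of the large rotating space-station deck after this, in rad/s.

No external torque acts about the spin axis; L_before = L_after.
I_p = (39500)(25.7)² = 2.609e+07 kg·m².
Added inertia Σmr² = (1350)(21.6)² + (1550)(14.5)² = 9.557e+05 kg·m²; I_f = 2.609e+07 + 9.557e+05 = 2.705e+07 kg·m².
ω_f = I_p ω_i / I_f = (2.609e+07)(0.162) / 2.705e+07 = 0.1563 rad/s.

ω_f ≈ 0.156 rad/s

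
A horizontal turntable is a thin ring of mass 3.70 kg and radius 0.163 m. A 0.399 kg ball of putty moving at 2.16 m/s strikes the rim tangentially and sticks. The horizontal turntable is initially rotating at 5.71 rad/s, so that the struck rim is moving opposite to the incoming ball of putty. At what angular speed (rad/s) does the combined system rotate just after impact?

|ω_f| ≈ 3.86 rad/s

The axle reaction passes through the axle and exerts no torque about it; angular momentum about the axle is conserved through the impact.
I_p = (3.70)(0.163)² = 0.09831 kg·m². Taking the sense of the ball of putty's angular momentum as positive, L_{ball} = m v R = (0.399)(2.16)(0.163) = 0.1405 kg·m²/s.
L_i = −I_p ω_p + m v R = −(0.09831)(5.71) + 0.1405 = -0.4208 kg·m²/s.
After sticking, I_f = I_p + m R² = 0.09831 + (0.399)(0.163)² = 0.1089 kg·m².
ω_f = L_i / I_f = -0.4208 / 0.1089 = -3.864 rad/s.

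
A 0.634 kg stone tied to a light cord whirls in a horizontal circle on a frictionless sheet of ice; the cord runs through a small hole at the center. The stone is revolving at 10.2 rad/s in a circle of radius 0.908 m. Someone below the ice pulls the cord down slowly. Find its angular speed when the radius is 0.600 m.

The constraining force is radial, so m r² ω about the center is conserved.
ω₂ = ω₁ (r₁/r₂)² = (10.2)(0.908/0.600)² = 23.36 rad/s.

ω₂ ≈ 23.4 rad/s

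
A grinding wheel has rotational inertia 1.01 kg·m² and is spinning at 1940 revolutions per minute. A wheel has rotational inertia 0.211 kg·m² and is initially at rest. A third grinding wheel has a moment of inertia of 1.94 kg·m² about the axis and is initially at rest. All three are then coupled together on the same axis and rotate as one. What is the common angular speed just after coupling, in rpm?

The coupling torques are internal; angular momentum about the shared axis is conserved.
Taking A's sense as positive: L = (1.010)(1940) = 1959 kg·m²·rpm.
Combined I = 1.010 + 0.2110 + 1.940 = 3.161 kg·m².
ω_f = L / I = 1959 / 3.161 = 619.9 rpm.

|ω_f| ≈ 620 rpm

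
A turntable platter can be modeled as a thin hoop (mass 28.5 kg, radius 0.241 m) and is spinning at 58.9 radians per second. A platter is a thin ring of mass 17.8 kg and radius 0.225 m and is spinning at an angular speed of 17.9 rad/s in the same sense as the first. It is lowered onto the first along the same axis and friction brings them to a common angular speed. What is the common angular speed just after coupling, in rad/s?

The coupling torques are internal; angular momentum about the shared axis is conserved.
Moments of inertia: I_A = (28.5)(0.241)² = 1.655 kg·m²; I_B = (17.8)(0.225)² = 0.9011 kg·m².
Taking A's sense as positive: L = (1.655)(58.9) + (0.9011)(17.9) = 113.6 kg·m²·rad/s.
Combined I = 1.655 + 0.9011 = 2.556 kg·m².
ω_f = L / I = 113.6 / 2.556 = 44.45 rad/s.

|ω_f| ≈ 44.4 rad/s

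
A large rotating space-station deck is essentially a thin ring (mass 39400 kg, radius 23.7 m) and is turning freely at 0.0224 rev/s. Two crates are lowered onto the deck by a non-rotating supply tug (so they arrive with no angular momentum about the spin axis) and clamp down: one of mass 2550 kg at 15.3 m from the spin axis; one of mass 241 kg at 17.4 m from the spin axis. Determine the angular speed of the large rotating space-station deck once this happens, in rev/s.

No external torque acts about the spin axis; L_before = L_after.
I_p = (39400)(23.7)² = 2.213e+07 kg·m².
Added inertia Σmr² = (2550)(15.3)² + (241)(17.4)² = 6.699e+05 kg·m²; I_f = 2.213e+07 + 6.699e+05 = 2.280e+07 kg·m².
ω_f = I_p ω_i / I_f = (2.213e+07)(0.0224) / 2.280e+07 = 0.02174 rev/s.

ω_f ≈ 0.0217 rev/s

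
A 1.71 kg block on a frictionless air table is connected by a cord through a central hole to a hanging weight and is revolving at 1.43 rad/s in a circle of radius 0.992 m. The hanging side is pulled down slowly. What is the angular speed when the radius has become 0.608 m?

No torque about the axis ⇒ m r₁² ω₁ = m r₂² ω₂.
ω₂ = ω₁ (r₁/r₂)² = (1.43)(0.992/0.608)² = 3.807 rad/s.

ω₂ ≈ 3.81 rad/s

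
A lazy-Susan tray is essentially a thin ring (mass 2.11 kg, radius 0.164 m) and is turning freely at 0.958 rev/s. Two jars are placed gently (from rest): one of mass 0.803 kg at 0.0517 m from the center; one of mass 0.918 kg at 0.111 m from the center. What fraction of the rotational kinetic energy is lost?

fraction ≈ 0.192

The added mass arrives with no angular momentum about the center, and any external torque about the center is negligible, so the system's angular momentum is conserved.
I_p = (2.11)(0.164)² = 0.05675 kg·m².
Added inertia Σmr² = (0.803)(0.0517)² + (0.918)(0.111)² = 0.01346 kg·m²; I_f = 0.05675 + 0.01346 = 0.07021 kg·m².
ω_f = I_p ω_i / I_f = (0.05675)(0.958) / 0.07021 = 0.7744 rev/s.
KE_i = ½(0.05675)(6.019 rad/s)² = 1.028 J; KE_f = ½(0.07021)(4.866)² = 0.8310 J.
Fraction lost = 0.1917.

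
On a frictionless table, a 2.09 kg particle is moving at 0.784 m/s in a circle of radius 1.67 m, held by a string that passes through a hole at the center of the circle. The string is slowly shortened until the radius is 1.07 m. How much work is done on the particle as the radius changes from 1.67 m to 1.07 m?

W ≈ 0.922 J

Central (radial) force ⇒ zero torque about the center ⇒ m v r is constant.
v₂ = v₁ r₁ / r₂ = (0.784)(1.67) / (1.07) = 1.224 m/s.
W = ΔKE = ½m(v₂² − v₁²) = 0.9223 J.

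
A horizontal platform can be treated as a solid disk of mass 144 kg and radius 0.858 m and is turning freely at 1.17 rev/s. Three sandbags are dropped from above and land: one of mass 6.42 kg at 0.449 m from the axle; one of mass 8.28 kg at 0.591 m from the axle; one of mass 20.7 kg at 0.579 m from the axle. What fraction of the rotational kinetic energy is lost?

fraction ≈ 0.173

No external torque acts about the axle; L_before = L_after.
I_p = ½(144)(0.858)² = 53.00 kg·m².
Added inertia Σmr² = (6.42)(0.449)² + (8.28)(0.591)² + (20.7)(0.579)² = 11.13 kg·m²; I_f = 53.00 + 11.13 = 64.13 kg·m².
ω_f = I_p ω_i / I_f = (53.00)(1.17) / 64.13 = 0.9670 rev/s.
KE_i = ½(53.00)(7.351 rad/s)² = 1432 J; KE_f = ½(64.13)(6.076)² = 1184 J.
Fraction lost = 0.1735.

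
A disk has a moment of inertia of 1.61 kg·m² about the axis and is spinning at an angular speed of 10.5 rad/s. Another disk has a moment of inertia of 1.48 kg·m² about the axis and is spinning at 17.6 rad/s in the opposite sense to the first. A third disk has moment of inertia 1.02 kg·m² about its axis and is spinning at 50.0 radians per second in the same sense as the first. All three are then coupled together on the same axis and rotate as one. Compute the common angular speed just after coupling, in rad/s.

No external torque acts about the common axis, so total angular momentum is conserved.
Taking A's sense as positive: L = (1.610)(10.5) − (1.480)(17.6) + (1.020)(50.0) = 41.86 kg·m²·rad/s.
Combined I = 1.610 + 1.480 + 1.020 = 4.110 kg·m².
ω_f = L / I = 41.86 / 4.110 = 10.18 rad/s.

|ω_f| ≈ 10.2 rad/s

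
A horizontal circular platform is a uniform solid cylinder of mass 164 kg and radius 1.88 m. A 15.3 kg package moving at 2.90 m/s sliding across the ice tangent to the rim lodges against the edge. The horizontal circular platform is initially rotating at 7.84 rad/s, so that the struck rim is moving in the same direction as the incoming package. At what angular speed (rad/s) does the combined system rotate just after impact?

|ω_f| ≈ 6.85 rad/s

About the central axle the impulsive forces during the collision are internal, so angular momentum about that axis is conserved.
I_p = ½(164)(1.88)² = 289.8 kg·m². Taking the sense of the package's angular momentum as positive, L_{package} = m v R = (15.3)(2.90)(1.88) = 83.42 kg·m²/s.
L_i = +I_p ω_p + m v R = +(289.8)(7.84) + 83.42 = 2356 kg·m²/s.
After sticking, I_f = I_p + m R² = 289.8 + (15.3)(1.88)² = 343.9 kg·m².
ω_f = L_i / I_f = 2356 / 343.9 = 6.850 rad/s.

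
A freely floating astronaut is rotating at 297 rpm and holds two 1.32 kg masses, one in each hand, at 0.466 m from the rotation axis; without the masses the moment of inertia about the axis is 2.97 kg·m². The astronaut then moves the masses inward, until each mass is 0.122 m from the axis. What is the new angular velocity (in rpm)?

With no external torque about the axis, L is conserved: I₁ω₁ = I₂ω₂.
I₁ = 2.97 + 2(1.32)(0.466)² = 3.543 kg·m²; I₂ = 2.97 + 2(1.32)(0.122)² = 3.009 kg·m².
ω₂ = I₁ω₁ / I₂ = (3.543)(297 rpm) / (3.009) = 349.7 rpm.

ω₂ ≈ 350 rpm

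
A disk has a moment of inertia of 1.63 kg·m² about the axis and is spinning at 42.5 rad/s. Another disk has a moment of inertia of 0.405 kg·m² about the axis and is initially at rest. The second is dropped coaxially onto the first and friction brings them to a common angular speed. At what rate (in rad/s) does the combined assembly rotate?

|ω_f| ≈ 34.0 rad/s

No external torque acts about the common axis, so total angular momentum is conserved.
Taking A's sense as positive: L = (1.630)(42.5) = 69.27 kg·m²·rad/s.
Combined I = 1.630 + 0.4050 = 2.035 kg·m².
ω_f = L / I = 69.27 / 2.035 = 34.04 rad/s.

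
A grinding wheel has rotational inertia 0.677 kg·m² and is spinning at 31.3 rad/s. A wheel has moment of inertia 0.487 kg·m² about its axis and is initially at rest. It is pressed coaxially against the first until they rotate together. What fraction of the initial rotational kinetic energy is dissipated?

The coupling torques are internal; angular momentum about the shared axis is conserved.
Taking A's sense as positive: L = (0.6770)(31.3) = 21.19 kg·m²·rad/s.
Combined I = 0.6770 + 0.4870 = 1.164 kg·m².
ω_f = L / I = 21.19 / 1.164 = 18.20 rad/s.
KE_i = ½ΣIω² = 331.6 J; KE_f = ½(1.164)(18.20)² = 192.9 J.
Fraction dissipated = (KE_i − KE_f)/KE_i = 0.4184.

fraction ≈ 0.418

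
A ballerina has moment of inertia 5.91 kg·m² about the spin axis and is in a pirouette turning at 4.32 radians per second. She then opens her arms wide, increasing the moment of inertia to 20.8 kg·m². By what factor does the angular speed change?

No external torque acts about the spin axis, so angular momentum is conserved.
ω₂/ω₁ = I₁/I₂ = 5.910 / 20.80 = 0.2841.

ω₂/ω₁ ≈ 0.284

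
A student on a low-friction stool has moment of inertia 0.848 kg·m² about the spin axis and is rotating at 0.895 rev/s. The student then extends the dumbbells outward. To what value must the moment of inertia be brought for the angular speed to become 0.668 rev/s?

With no external torque about the axis, L is conserved: I₁ω₁ = I₂ω₂.
I₂ = I₁ω₁ / ω₂ = (0.848)(0.895) / (0.668) = 1.136 kg·m².

I₂ ≈ 1.14 kg·m²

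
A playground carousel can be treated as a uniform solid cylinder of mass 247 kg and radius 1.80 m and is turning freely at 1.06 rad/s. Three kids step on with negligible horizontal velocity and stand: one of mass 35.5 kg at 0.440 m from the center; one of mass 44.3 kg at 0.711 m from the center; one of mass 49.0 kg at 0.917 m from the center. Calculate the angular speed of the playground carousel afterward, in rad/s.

No external torque acts about the center; L_before = L_after.
I_p = ½(247)(1.80)² = 400.1 kg·m².
Added inertia Σmr² = (35.5)(0.440)² + (44.3)(0.711)² + (49.0)(0.917)² = 70.47 kg·m²; I_f = 400.1 + 70.47 = 470.6 kg·m².
ω_f = I_p ω_i / I_f = (400.1)(1.06) / 470.6 = 0.9013 rad/s.

ω_f ≈ 0.901 rad/s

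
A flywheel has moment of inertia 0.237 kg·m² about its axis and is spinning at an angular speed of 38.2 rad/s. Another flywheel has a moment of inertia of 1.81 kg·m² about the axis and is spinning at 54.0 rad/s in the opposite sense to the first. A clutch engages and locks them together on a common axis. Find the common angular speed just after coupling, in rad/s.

|ω_f| ≈ 43.3 rad/s

The coupling torques are internal; angular momentum about the shared axis is conserved.
Taking A's sense as positive: L = (0.2370)(38.2) − (1.810)(54.0) = -88.69 kg·m²·rad/s.
Combined I = 0.2370 + 1.810 = 2.047 kg·m².
ω_f = L / I = -88.69 / 2.047 = -43.33 rad/s.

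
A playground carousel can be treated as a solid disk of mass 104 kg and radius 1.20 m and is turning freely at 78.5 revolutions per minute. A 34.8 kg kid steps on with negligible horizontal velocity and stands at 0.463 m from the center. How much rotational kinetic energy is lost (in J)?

The added mass arrives with no angular momentum about the center, and any external torque about the center is negligible, so the system's angular momentum is conserved.
I_p = ½(104)(1.20)² = 74.88 kg·m².
Added inertia Σmr² = (34.8)(0.463)² = 7.460 kg·m²; I_f = 74.88 + 7.460 = 82.34 kg·m².
ω_f = I_p ω_i / I_f = (74.88)(78.5) / 82.34 = 71.39 rpm.
KE_i = ½(74.88)(8.221 rad/s)² = 2530 J; KE_f = ½(82.34)(7.476)² = 2301 J.

energy lost ≈ 229 J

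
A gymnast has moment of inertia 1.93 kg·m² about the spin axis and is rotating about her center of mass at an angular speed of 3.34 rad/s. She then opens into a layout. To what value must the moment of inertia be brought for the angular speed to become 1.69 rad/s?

I₂ ≈ 3.81 kg·m²

Angular momentum about the spin axis is conserved since the torque about it is zero.
I₂ = I₁ω₁ / ω₂ = (1.93)(3.34) / (1.69) = 3.814 kg·m².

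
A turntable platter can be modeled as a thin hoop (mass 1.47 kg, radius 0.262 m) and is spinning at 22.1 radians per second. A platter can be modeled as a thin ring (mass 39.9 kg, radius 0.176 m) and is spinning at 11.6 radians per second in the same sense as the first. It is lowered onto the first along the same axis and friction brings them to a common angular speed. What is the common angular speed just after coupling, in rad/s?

|ω_f| ≈ 12.4 rad/s

The coupling torques are internal; angular momentum about the shared axis is conserved.
Moments of inertia: I_A = (1.47)(0.262)² = 0.1009 kg·m²; I_B = (39.9)(0.176)² = 1.236 kg·m².
Taking A's sense as positive: L = (0.1009)(22.1) + (1.236)(11.6) = 16.57 kg·m²·rad/s.
Combined I = 0.1009 + 1.236 = 1.337 kg·m².
ω_f = L / I = 16.57 / 1.337 = 12.39 rad/s.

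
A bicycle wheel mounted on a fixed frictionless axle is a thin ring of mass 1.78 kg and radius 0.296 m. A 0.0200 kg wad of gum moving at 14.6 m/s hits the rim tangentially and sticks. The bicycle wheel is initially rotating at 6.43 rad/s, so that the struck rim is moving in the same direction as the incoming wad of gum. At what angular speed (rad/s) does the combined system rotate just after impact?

|ω_f| ≈ 6.91 rad/s

The axle reaction passes through the axle and exerts no torque about it; angular momentum about the axle is conserved through the impact.
I_p = (1.78)(0.296)² = 0.1560 kg·m². Taking the sense of the wad of gum's angular momentum as positive, L_{wad} = m v R = (0.0200)(14.6)(0.296) = 0.08643 kg·m²/s.
L_i = +I_p ω_p + m v R = +(0.1560)(6.43) + 0.08643 = 1.089 kg·m²/s.
After sticking, I_f = I_p + m R² = 0.1560 + (0.0200)(0.296)² = 0.1577 kg·m².
ω_f = L_i / I_f = 1.089 / 0.1577 = 6.907 rad/s.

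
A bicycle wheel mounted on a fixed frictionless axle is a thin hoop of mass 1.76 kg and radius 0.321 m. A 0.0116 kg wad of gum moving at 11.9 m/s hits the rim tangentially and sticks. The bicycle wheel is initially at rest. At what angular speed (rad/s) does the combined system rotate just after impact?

|ω_f| ≈ 0.243 rad/s

About the axle the impulsive forces during the collision are internal, so angular momentum about that axis is conserved.
I_p = (1.76)(0.321)² = 0.1814 kg·m². Taking the sense of the wad of gum's angular momentum as positive, L_{wad} = m v R = (0.0116)(11.9)(0.321) = 0.04431 kg·m²/s.
L_i = 0 + 0.04431 = 0.04431 kg·m²/s.
After sticking, I_f = I_p + m R² = 0.1814 + (0.0116)(0.321)² = 0.1825 kg·m².
ω_f = L_i / I_f = 0.04431 / 0.1825 = 0.2427 rad/s.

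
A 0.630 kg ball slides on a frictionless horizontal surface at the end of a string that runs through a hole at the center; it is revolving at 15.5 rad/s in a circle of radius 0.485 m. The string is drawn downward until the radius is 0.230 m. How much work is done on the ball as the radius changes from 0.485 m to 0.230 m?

The constraining force is radial, so m r² ω about the center is conserved.
ω₂ = ω₁ (r₁/r₂)² = (15.5)(0.485/0.230)² = 68.92 rad/s.
W = ΔKE = ½m(v₂² − v₁²) = 61.35 J.

W ≈ 61.4 J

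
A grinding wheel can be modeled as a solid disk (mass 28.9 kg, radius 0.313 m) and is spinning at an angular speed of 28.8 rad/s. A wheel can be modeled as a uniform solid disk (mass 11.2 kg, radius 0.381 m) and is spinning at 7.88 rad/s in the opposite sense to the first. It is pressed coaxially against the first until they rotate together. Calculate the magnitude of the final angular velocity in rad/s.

|ω_f| ≈ 15.4 rad/s

No external torque acts about the common axis, so total angular momentum is conserved.
Moments of inertia: I_A = ½(28.9)(0.313)² = 1.416 kg·m²; I_B = ½(11.2)(0.381)² = 0.8129 kg·m².
Taking A's sense as positive: L = (1.416)(28.8) − (0.8129)(7.88) = 34.37 kg·m²·rad/s.
Combined I = 1.416 + 0.8129 = 2.229 kg·m².
ω_f = L / I = 34.37 / 2.229 = 15.42 rad/s.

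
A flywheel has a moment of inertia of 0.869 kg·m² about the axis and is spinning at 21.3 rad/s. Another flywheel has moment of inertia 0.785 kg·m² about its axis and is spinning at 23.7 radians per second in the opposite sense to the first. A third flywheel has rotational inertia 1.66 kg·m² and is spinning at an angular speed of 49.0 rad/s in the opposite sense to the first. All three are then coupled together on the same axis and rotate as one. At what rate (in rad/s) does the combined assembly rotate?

No external torque acts about the common axis, so total angular momentum is conserved.
Taking A's sense as positive: L = (0.8690)(21.3) − (0.7850)(23.7) − (1.660)(49.0) = -81.43 kg·m²·rad/s.
Combined I = 0.8690 + 0.7850 + 1.660 = 3.314 kg·m².
ω_f = L / I = -81.43 / 3.314 = -24.57 rad/s.

|ω_f| ≈ 24.6 rad/s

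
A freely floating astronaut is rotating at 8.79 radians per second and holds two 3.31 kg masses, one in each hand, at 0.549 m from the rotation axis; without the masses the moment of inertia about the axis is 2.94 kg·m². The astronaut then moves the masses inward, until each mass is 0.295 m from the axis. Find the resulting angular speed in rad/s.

ω₂ ≈ 12.3 rad/s

No external torque acts about the spin axis, so angular momentum is conserved.
I₁ = 2.94 + 2(3.31)(0.549)² = 4.935 kg·m²; I₂ = 2.94 + 2(3.31)(0.295)² = 3.516 kg·m².
ω₂ = I₁ω₁ / I₂ = (4.935)(8.79 rad/s) / (3.516) = 12.34 rad/s.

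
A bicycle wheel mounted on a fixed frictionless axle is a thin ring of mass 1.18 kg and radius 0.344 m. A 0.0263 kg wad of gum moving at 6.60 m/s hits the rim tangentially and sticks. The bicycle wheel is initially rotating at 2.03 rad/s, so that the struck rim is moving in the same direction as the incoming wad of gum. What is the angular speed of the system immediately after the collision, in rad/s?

The axle reaction passes through the axle and exerts no torque about it; angular momentum about the axle is conserved through the impact.
I_p = (1.18)(0.344)² = 0.1396 kg·m². Taking the sense of the wad of gum's angular momentum as positive, L_{wad} = m v R = (0.0263)(6.60)(0.344) = 0.05971 kg·m²/s.
L_i = +I_p ω_p + m v R = +(0.1396)(2.03) + 0.05971 = 0.3432 kg·m²/s.
After sticking, I_f = I_p + m R² = 0.1396 + (0.0263)(0.344)² = 0.1427 kg·m².
ω_f = L_i / I_f = 0.3432 / 0.1427 = 2.404 rad/s.

|ω_f| ≈ 2.40 rad/s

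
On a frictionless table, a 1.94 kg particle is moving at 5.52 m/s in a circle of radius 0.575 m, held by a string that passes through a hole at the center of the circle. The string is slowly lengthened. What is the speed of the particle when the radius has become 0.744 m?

The only horizontal force on the mass is along the cord (radial), so it exerts no torque about the hole and angular momentum m v r is conserved.
v₂ = v₁ r₁ / r₂ = (5.52)(0.575) / (0.744) = 4.266 m/s.

v₂ ≈ 4.27 m/s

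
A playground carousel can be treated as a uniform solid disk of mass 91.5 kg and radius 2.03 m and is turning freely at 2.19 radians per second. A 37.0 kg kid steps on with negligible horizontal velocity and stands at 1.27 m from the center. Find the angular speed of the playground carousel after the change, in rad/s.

No external torque acts about the center; L_before = L_after.
I_p = ½(91.5)(2.03)² = 188.5 kg·m².
Added inertia Σmr² = (37.0)(1.27)² = 59.68 kg·m²; I_f = 188.5 + 59.68 = 248.2 kg·m².
ω_f = I_p ω_i / I_f = (188.5)(2.19) / 248.2 = 1.663 rad/s.

ω_f ≈ 1.66 rad/s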